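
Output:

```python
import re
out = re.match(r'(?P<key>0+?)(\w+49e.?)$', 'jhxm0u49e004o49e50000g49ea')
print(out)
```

`re.match` won't scan ahead — the pattern has to work from the very first character.
Here the string doesn't start with a match, so the call returns None.

None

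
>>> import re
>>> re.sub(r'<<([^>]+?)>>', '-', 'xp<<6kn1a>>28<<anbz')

Matches: at [2:11] → '<<6kn1a>>'.
`sub` substitutes '-' at each match site.

'xp-28<<anbz'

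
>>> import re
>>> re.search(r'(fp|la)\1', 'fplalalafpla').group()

'lala'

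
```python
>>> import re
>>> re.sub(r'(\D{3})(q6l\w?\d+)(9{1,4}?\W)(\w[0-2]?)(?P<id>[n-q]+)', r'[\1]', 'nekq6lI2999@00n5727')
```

'[nek]5727'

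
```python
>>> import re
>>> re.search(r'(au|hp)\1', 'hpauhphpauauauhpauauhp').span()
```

(4, 8)

The backreference `\1` re-matches whatever the first group consumed, character for character.
The match spans [4:8] → 'hphp'.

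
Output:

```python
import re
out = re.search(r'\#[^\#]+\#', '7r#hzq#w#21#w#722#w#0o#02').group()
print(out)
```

Unlike `match`, `search` isn't anchored — it looks for the pattern anywhere in the string.
The match spans [2:7] → '#hzq#'.

#hzq#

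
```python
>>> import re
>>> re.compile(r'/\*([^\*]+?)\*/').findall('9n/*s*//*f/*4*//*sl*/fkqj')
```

Walking the string: at [2:7] match '/*s*/', group 1 = 's'; at [10:15] match '/*4*/', group 1 = '4'; at [15:21] match '/*sl*/', group 1 = 'sl'.
One capturing group, so `findall` returns just the captured substring from each match — 3 in all.

['s', '4', 'sl']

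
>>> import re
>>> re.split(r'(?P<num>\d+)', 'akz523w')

['akz', '523', 'w']

The pattern matches one or more of a digit (captured as 'num').
`re.split` interleaves the captured-group text with the surrounding fragments.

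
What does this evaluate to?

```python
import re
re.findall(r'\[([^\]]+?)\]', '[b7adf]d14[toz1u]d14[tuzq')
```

['b7adf', 'toz1u']

`findall` collects group 1 from each match (2 total).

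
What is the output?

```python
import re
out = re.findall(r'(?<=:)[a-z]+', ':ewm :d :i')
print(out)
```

['ewm', 'd', 'i']

The positive lookaround only admits positions where the adjacent text matches; those characters stay outside the span.
Matches: at [1:4] → 'ewm'; at [6:7] → 'd'; at [9:10] → 'i'.
Since nothing is captured, `findall` lists the 3 matched substrings directly.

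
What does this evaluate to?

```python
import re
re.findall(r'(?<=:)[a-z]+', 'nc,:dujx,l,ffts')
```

['dujx']

The lookaround is zero-width — it requires the adjacent text to match without consuming it, so the asserted text isn't part of the match.
No capturing groups, so `findall` returns the 1 full match string.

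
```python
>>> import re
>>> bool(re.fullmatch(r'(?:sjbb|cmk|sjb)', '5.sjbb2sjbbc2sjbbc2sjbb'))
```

False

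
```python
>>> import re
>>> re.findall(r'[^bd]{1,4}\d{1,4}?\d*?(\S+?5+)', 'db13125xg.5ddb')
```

['xg.5']

Pattern: 1 to 4 of any character except [bd]; then 1 to 4 of a digit (lazy), then zero or more of a digit (lazy); then one or more of a non-whitespace character (lazy), then one or more of a literal '5' (captured).
Scanning left to right: at [2:11] match '13125xg.5', group 1 = 'xg.5'.
One capturing group, so `findall` returns just the captured substring from the one match — 1 in all.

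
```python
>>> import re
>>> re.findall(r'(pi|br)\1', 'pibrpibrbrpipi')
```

['br', 'pi']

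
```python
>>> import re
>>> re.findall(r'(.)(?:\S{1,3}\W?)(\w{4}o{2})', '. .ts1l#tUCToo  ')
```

This matches any character (captured); then 1 to 3 of a non-whitespace character, then optionally a non-word character (non-capturing group); then exactly 4 of a word character, then exactly 2 of the literal 'o' (captured).
Matches: at [3:14] match 'ts1l#tUCToo', groups = ('t', 'tUCToo').
`findall` packs the 2 group values into a tuple for every match.

[('t', 'tUCToo')]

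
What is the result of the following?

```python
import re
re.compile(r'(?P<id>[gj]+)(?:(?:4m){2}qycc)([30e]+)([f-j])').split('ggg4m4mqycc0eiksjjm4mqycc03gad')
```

This matches one or more of one of [gj] (captured as 'id'); then the literal '4m' repeated 2 times, then the literal 'qyc', then a literal 'c' (non-capturing group); then one or more of one of [30e] (captured); then a character in [f-j] (captured).
Because the pattern has a capturing group, `split` also inserts each captured text between the pieces.

['', 'ggg', '0e', 'i', 'ksjjm4mqycc03gad']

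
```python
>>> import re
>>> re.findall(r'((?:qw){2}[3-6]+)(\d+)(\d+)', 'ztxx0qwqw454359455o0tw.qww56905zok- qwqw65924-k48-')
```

This matches the literal 'qw' repeated 2 times, then one or more of a character in [3-6] (captured); then one or more of a digit (captured); then one or more of a digit (captured).
With 3 capturing groups, `findall` returns a 3-tuple per match.

[('qwqw45435', '945', '5'), ('qwqw65', '92', '4')]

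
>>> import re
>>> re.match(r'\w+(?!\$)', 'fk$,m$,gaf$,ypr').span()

(0, 1)

A negative assertion filters positions out without eating any characters.
With `match`, the pattern is implicitly anchored at the beginning.
The match spans [0:1] → 'f'.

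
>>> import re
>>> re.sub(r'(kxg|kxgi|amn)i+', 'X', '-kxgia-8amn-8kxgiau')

'-Xa-8amn-8Xau'

Each match is replaced by 'X'.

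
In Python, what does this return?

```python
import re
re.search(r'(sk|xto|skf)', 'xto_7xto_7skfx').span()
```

`re.search` tries every starting position until one works.
The match spans [0:3] → 'xto'.
Captured: group 1 = 'xto'.

(0, 3)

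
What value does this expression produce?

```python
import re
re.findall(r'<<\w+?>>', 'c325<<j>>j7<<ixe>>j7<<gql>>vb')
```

['<<j>>', '<<ixe>>', '<<gql>>']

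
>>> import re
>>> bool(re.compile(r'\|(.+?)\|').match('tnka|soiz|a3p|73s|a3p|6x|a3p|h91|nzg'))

`re.match` won't scan ahead — the pattern has to work from the very first character.
Here the string doesn't start with a match, so the call returns None, and `bool(None)` is False.

False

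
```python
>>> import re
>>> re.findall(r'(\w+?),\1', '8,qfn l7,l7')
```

`\1` has to match the exact text group 1 already captured.
`findall` collects group 1 from the one match (1 total).

['l7']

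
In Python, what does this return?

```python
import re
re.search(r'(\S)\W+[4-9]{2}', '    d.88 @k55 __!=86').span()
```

(4, 8)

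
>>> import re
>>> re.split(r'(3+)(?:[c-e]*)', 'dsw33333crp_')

['dsw', '33333', 'rp_']

Pattern: one or more of a literal '3' (captured); then zero or more of a character in [c-e] (non-capturing group).
Matches to split on: at [3:9] → '33333c'.
The group in the pattern means `split` returns the separators' captures alongside the pieces.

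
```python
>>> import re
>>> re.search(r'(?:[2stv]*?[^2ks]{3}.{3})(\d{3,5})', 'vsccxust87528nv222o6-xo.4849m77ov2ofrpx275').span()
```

(0, 13)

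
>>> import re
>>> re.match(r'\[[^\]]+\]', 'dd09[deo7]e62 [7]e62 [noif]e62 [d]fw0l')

None

With `match`, the pattern is implicitly anchored at the beginning.
Here the string doesn't start with a match, so the call returns None.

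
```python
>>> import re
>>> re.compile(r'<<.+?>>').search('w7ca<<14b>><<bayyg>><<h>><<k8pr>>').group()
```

A non-greedy quantifier consumes as few characters as it can — just enough that the remainder of the pattern still matches from where it stops; whatever follows it matches normally.
The match spans [4:11] → '<<14b>>'.

'<<14b>>'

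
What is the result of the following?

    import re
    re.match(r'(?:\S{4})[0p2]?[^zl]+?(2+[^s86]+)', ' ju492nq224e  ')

None

Pattern: exactly 4 of a non-whitespace character (non-capturing group); then optionally one of [0p2], then one or more of any character except [zl] (lazy); then one or more of the literal '2', then one or more of any character except [s86] (captured).
With `match`, the pattern is implicitly anchored at the beginning.
Here the pattern fails at index 0, so the call returns None.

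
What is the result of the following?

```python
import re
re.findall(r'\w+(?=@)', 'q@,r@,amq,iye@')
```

['q', 'r', 'iye']

The `(?=…)`/`(?<=…)` assertion just peeks at neighbouring text; it doesn't advance the match position.
Matches: at [0:1] → 'q'; at [3:4] → 'r'; at [10:13] → 'iye'.
With no groups in the pattern, `findall` gives back each whole match — 3 here.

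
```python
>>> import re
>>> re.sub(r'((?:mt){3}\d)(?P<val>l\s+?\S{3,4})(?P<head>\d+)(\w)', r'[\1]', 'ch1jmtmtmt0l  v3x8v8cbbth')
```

This matches the literal 'mt' repeated 3 times, then a digit (captured); then the literal 'l', then one or more of whitespace (lazy), then 3 to 4 of a non-whitespace character (captured as 'val'); then one or more of a digit (captured as 'head'); then a word character (captured).
The replacement refers to a captured group, so each match is rewritten using its own captured text.

'ch1j[mtmtmt0]8cbbth'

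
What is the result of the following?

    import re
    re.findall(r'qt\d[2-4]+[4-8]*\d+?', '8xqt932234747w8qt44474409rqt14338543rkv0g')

The pattern matches the literal 'qt', then a digit, then one or more of a character in [2-4]; then zero or more of a character in [4-8], then one or more of a digit (lazy).
No capturing groups, so `findall` returns the 3 full match strings.

['qt932234747', 'qt4447440', 'qt14338543']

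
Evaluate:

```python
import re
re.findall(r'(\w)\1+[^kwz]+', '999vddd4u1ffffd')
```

`\1` has to match the exact text group 1 already captured.
`findall` collects group 1 from the one match (1 total).

['9']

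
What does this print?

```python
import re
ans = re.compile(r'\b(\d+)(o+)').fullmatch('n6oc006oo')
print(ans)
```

The pattern matches a word boundary (`\b`, zero-width); then one or more of a digit (captured); then one or more of a literal 'o' (captured).
For `fullmatch`, every character of the input must be accounted for by the pattern.
Here there's no way to consume every character, so the call returns None.

None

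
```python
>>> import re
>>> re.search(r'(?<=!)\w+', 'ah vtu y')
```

None

The `(?=…)`/`(?<=…)` assertion just peeks at neighbouring text; it doesn't advance the match position.
`re.search` tries every starting position until one works.
Here nothing in the string fits, so the call returns None.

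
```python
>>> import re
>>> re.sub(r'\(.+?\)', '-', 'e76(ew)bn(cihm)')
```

'e76-bn-'

A `+?`/`*?`/`{m,n}?` starts at its minimum and grows only as far as needed for what follows to match.
Each match is replaced by '-'.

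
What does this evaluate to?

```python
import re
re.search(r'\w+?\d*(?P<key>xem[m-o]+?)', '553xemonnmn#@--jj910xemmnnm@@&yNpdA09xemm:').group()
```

'553xemo'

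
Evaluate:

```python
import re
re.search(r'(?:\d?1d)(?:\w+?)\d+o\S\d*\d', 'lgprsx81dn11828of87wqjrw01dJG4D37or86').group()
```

'81dn11828of87'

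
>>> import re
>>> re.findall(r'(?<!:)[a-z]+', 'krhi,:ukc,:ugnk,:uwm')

['krhi', 'kc', 'gnk', 'wm']

Because the assertion is negative and zero-width, positions next to the forbidden text are skipped.
Matches: at [0:4] → 'krhi'; at [7:9] → 'kc'; at [12:15] → 'gnk'; at [18:20] → 'wm'.
With no groups in the pattern, `findall` gives back each whole match — 4 here.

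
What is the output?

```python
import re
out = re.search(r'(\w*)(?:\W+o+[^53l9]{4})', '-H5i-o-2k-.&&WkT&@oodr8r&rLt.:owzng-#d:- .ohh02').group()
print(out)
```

This matches zero or more of a word character (captured); then one or more of a non-word character, then one or more of the literal 'o', then exactly 4 of any character except [53l9] (non-capturing group).
The match spans [1:10] → 'H5i-o-2k-'.

H5i-o-2k-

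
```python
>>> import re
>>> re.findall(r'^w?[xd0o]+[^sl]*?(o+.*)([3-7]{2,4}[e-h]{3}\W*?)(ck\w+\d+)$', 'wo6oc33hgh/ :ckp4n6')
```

The pattern matches anchored at the start of the string; then optionally a literal 'w', then one or more of one of [xd0o], then zero or more of any character except [sl] (lazy); then one or more of a literal 'o', then zero or more of any character (captured); then 2 to 4 of a character in [3-7], then exactly 3 of a character in [e-h], then zero or more of a non-word character (lazy) (captured); then the literal 'ck', then one or more of a word character, then one or more of a digit (captured); then anchored at the end.
Scanning left to right: at [0:19] match 'wo6oc33hgh/ :ckp4n6', groups = ('oc', '33hgh/ :', 'ckp4n6').
With 3 capturing groups, `findall` returns a 3-tuple per match.

[('oc', '33hgh/ :', 'ckp4n6')]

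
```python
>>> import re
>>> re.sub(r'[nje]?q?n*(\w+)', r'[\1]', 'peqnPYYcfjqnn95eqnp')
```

The pattern matches optionally one of [nje]; then optionally a literal 'q', then zero or more of the literal 'n'; then one or more of a word character (captured).
Matches: at [0:19] → 'peqnPYYcfjqnn95eqnp'.
The replacement refers to a captured group, so each match is rewritten using its own captured text.

'[peqnPYYcfjqnn95eqnp]'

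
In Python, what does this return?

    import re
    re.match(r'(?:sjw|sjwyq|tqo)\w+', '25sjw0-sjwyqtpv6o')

`re.match` only tries the pattern at the start of the string.
Here the pattern fails at index 0, so the call returns None.

None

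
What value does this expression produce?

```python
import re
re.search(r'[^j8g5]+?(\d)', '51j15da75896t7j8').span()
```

(3, 5)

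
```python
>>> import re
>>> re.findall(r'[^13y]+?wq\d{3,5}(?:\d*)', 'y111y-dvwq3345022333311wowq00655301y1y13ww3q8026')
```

['-dvwq3345022333311', 'wowq00655301']

No capturing groups, so `findall` returns the 2 full match strings.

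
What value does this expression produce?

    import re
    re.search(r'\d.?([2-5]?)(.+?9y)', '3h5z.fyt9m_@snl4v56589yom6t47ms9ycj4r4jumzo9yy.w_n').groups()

The pattern matches a digit, then optionally any character; then optionally a character in [2-5] (captured); then one or more of any character (lazy), then the literal '9y' (captured).
`search` walks the string left to right and returns the first match it finds.
The match spans [0:23] → '3h5z.fyt9m_@snl4v56589y'.
Captured: group 1 = '5', group 2 = 'z.fyt9m_@snl4v56589y'.

('5', 'z.fyt9m_@snl4v56589y')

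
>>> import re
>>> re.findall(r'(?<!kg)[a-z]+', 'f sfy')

['f', 'sfy']

`(?!…)`/`(?<!…)` only lets a position through if the neighbouring text does NOT match; no characters are consumed.
Matches: at [0:1] → 'f'; at [2:5] → 'sfy'.
No capturing groups, so `findall` returns the 2 full match strings.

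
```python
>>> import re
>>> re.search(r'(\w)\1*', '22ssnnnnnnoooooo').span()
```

(0, 2)

`\1` has to match the exact text group 1 already captured.
Unlike `match`, `search` isn't anchored — it looks for the pattern anywhere in the string.
The match spans [0:2] → '22'.
Captured: group 1 = '2'.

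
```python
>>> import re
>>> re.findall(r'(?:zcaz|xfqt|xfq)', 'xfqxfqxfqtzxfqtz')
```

Alternation isn't longest-match — the leftmost alternative that fits at this position is chosen.
With no groups in the pattern, `findall` gives back each whole match — 4 here.

['xfq', 'xfq', 'xfqt', 'xfqt']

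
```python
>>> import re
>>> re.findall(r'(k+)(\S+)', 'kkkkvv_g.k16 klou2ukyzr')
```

With 2 capturing groups, `findall` returns a 2-tuple per match.

[('kkkk', 'vv_g.k16'), ('k', 'lou2ukyzr')]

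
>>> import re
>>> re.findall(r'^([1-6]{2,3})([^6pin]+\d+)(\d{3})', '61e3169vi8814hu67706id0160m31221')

[('61', 'e3', '169')]

This matches anchored at the start of the string; then 2 to 3 of a character in [1-6] (captured); then one or more of any character except [6pin], then one or more of a digit (captured); then exactly 3 of a digit (captured).
Matches: at [0:7] match '61e3169', groups = ('61', 'e3', '169').
With 3 capturing groups, `findall` returns a 3-tuple per match.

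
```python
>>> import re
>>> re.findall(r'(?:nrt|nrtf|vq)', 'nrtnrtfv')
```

`|` is ordered: at each position the engine commits to the first alternative that works.
Scanning left to right: at [0:3] → 'nrt'; at [3:6] → 'nrt'.
`findall` yields the raw match text (2 of them) because the pattern has no groups.

['nrt', 'nrt']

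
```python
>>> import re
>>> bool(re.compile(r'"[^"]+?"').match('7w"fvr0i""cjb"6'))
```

False

`re.match` only tries the pattern at the start of the string.
Here the string doesn't start with a match, so the call returns None, and `bool(None)` is False.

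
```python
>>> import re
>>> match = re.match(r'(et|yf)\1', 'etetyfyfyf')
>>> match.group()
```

'etet'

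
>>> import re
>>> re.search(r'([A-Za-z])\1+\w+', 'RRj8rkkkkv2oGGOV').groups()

('R',)

`\1` has to match the exact text group 1 already captured.
`search` walks the string left to right and returns the first match it finds.
The match spans [0:16] → 'RRj8rkkkkv2oGGOV'.
Captured: group 1 = 'R'.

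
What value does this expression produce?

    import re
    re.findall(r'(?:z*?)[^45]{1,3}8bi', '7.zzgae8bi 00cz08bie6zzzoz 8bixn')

['zzgae8bi', 'cz08bi', 'zzzoz 8bi']

This matches zero or more of a literal 'z' (lazy) (non-capturing group); then 1 to 3 of any character except [45], then a literal '8', then the literal 'bi'.
Walking the string: at [2:10] → 'zzgae8bi'; at [13:19] → 'cz08bi'; at [21:30] → 'zzzoz 8bi'.
`findall` yields the raw match text (3 of them) because the pattern has no groups.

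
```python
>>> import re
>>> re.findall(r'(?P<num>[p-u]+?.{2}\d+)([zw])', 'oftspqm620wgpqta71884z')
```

This matches one or more of a character in [p-u] (lazy), then exactly 2 of any character, then one or more of a digit (captured as 'num'); then one of [zw] (captured).
Matches: at [2:11] match 'tspqm620w', groups = ('tspqm620', 'w'); at [12:22] match 'pqta71884z', groups = ('pqta71884', 'z').
`findall` packs the 2 group values into a tuple for every match.

[('tspqm620', 'w'), ('pqta71884', 'z')]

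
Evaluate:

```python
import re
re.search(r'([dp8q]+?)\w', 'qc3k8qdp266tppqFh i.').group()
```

'qc'

Pattern: one or more of one of [dp8q] (lazy) (captured); then a word character.
The match spans [0:2] → 'qc'.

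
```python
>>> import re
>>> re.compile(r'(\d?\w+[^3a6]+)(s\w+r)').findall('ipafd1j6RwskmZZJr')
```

[('ipafd1j6Rw', 'skmZZJr')]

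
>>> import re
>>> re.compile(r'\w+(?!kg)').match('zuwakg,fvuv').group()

'zuwakg'

`(?!…)`/`(?<!…)` only lets a position through if the neighbouring text does NOT match; no characters are consumed.
`re.match` only tries the pattern at the start of the string.
The match spans [0:6] → 'zuwakg'.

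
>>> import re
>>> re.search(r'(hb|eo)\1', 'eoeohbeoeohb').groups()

('eo',)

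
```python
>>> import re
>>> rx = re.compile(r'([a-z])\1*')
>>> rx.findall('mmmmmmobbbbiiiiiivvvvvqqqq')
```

['m', 'o', 'b', 'i', 'v', 'q']

`\1` has to match the exact text group 1 already captured.
Scanning left to right: at [0:6] match 'mmmmmm', group 1 = 'm'; at [6:7] match 'o', group 1 = 'o'; at [7:11] match 'bbbb', group 1 = 'b'; at [11:17] match 'iiiiii', group 1 = 'i'; at [17:22] match 'vvvvv', group 1 = 'v'; ….
With a single group, `findall` returns only what that group captured — 6 items.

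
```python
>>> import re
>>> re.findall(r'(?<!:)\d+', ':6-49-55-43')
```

Because the assertion is negative and zero-width, positions next to the forbidden text are skipped.
Walking the string: at [3:5] → '49'; at [6:8] → '55'; at [9:11] → '43'.
`findall` yields the raw match text (3 of them) because the pattern has no groups.

['49', '55', '43']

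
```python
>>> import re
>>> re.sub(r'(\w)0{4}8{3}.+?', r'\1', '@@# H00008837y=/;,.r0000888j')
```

'@@# H00008837y=/;,.r'

This matches a word character (captured); then exactly 4 of a literal '0', then exactly 3 of the literal '8', then one or more of any character (lazy).
Matches: at [19:28] → 'r0000888j'.
`\1` in the replacement pulls in group 1's text for each match.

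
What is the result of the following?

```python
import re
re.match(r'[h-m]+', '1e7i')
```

`re.match` won't scan ahead — the pattern has to work from the very first character.
Here position 0 doesn't satisfy it, so the call returns None.

None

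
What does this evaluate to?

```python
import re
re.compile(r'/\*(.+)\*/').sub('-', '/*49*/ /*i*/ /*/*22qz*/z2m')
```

'-z2m'

`sub` substitutes '-' at each match site.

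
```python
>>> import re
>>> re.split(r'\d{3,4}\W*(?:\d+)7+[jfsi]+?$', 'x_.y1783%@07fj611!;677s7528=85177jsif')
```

The string is cut at each match, leaving 2 pieces.

['x_.y1783%@07fj611!;677s', '']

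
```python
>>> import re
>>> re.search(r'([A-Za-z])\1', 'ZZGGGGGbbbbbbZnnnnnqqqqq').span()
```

(0, 2)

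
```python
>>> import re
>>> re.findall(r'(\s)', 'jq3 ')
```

[' ']

Pattern: whitespace (captured).
Walking the string: at [3:4] match ' ', group 1 = ' '.
With a single group, `findall` returns only what that group captured — 1 item.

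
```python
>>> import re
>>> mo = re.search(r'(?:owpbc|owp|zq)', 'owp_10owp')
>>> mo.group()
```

'owp'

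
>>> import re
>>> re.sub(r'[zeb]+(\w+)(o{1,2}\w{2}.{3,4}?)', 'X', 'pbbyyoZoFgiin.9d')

'pX.9d'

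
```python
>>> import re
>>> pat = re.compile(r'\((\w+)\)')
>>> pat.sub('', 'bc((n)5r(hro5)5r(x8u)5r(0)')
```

'bc(5r5r5r'

Matches: at [3:6] → '(n)'; at [8:14] → '(hro5)'; at [16:21] → '(x8u)'; at [23:26] → '(0)'.
Every occurrence is swapped for ''.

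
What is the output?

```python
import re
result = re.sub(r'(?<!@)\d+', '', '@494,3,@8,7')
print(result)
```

The negative lookahead/lookbehind blocks any match where the forbidden context is present.
`sub` substitutes '' at each match site.

@4,,@8,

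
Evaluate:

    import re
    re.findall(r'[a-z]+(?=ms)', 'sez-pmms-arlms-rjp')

['pm', 'arl']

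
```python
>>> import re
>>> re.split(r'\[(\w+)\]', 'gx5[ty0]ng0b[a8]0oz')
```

['gx5', 'ty0', 'ng0b', 'a8', '0oz']

With a capturing group present, the delimiter's captured portion is kept in the result list.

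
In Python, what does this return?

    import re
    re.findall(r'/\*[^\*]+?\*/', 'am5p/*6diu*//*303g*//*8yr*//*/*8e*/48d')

Scanning left to right: at [4:12] → '/*6diu*/'; at [12:20] → '/*303g*/'; at [20:27] → '/*8yr*/'; at [29:35] → '/*8e*/'.
`findall` yields the raw match text (4 of them) because the pattern has no groups.

['/*6diu*/', '/*303g*/', '/*8yr*/', '/*8e*/']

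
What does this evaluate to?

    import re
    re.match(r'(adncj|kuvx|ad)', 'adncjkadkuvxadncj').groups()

The match spans [0:5] → 'adncj'.
Captured: group 1 = 'adncj'.

('adncj',)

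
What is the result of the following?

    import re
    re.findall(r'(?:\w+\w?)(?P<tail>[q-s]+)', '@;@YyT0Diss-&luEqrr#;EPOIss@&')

Pattern: one or more of a word character, then optionally a word character (non-capturing group); then one or more of a character in [q-s] (captured as 'tail').
Walking the string: at [3:11] match 'YyT0Diss', group 1 = 's'; at [13:19] match 'luEqrr', group 1 = 'r'; at [21:27] match 'EPOIss', group 1 = 's'.
`findall` collects group 1 from each match (3 total).

['s', 'r', 's']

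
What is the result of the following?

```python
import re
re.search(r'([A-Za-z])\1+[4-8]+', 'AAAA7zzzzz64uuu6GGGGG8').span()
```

`\1` has to match the exact text group 1 already captured.
Unlike `match`, `search` isn't anchored — it looks for the pattern anywhere in the string.
The match spans [0:5] → 'AAAA7'.
Captured: group 1 = 'A'.

(0, 5)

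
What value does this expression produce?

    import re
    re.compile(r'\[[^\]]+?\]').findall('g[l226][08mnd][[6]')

['[l226]', '[08mnd]', '[[6]']

Walking the string: at [1:7] → '[l226]'; at [7:14] → '[08mnd]'; at [14:18] → '[[6]'.
With no groups in the pattern, `findall` gives back each whole match — 3 here.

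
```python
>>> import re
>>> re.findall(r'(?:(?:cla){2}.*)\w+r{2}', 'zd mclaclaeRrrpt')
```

['claclaeRrr']

This matches the literal 'cla' repeated 2 times, then zero or more of any character (non-capturing group); then one or more of a word character, then exactly 2 of the literal 'r'.
Matches: at [4:14] → 'claclaeRrr'.
`findall` yields the raw match text (1 of them) because the pattern has no groups.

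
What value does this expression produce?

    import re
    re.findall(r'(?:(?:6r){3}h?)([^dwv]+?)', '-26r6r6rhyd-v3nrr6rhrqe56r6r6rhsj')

['y', 's']

This matches the literal '6r' repeated 3 times, then optionally the literal 'h' (non-capturing group); then one or more of any character except [dwv] (lazy) (captured).
Lazy quantifiers expand one character at a time until the remainder of the pattern can match.
Scanning left to right: at [2:10] match '6r6r6rhy', group 1 = 'y'; at [24:32] match '6r6r6rhs', group 1 = 's'.
`findall` collects group 1 from each match (2 total).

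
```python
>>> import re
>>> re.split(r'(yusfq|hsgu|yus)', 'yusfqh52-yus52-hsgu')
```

`|` is ordered: at each position the engine commits to the first alternative that works.
Matches to split on: at [0:5] → 'yusfq'; at [9:12] → 'yus'; at [15:19] → 'hsgu'.
Because the pattern has a capturing group, `split` also inserts each captured text between the pieces.

['', 'yusfq', 'h52-', 'yus', '52-', 'hsgu', '']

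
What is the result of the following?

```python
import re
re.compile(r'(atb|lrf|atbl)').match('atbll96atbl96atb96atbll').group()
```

`re.match` won't scan ahead — the pattern has to work from the very first character.
The match spans [0:3] → 'atb'.

'atb'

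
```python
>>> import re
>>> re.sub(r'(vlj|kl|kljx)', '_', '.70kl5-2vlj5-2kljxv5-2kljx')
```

'.70_5-2_5-2_jxv5-2_jx'

`|` is ordered: at each position the engine commits to the first alternative that works.
Matches: at [3:5] → 'kl'; at [8:11] → 'vlj'; at [14:16] → 'kl'; at [22:24] → 'kl'.
`sub` substitutes '_' at each match site.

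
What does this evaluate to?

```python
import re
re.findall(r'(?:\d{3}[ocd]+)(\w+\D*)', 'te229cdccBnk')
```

['Bnk']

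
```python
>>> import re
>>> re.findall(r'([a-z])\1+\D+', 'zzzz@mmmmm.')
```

`\1` has to match the exact text group 1 already captured.
Scanning left to right: at [0:11] match 'zzzz@mmmmm.', group 1 = 'z'.
`findall` collects group 1 from the one match (1 total).

['z']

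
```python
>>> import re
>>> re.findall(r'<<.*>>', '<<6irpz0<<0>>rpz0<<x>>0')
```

['<<6irpz0<<0>>rpz0<<x>>']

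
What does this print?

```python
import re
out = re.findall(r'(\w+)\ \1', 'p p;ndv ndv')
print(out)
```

A backreference is literal: `\1` must see the identical characters the first group matched.
With a single group, `findall` returns only what that group captured — 2 items.

['p', 'ndv']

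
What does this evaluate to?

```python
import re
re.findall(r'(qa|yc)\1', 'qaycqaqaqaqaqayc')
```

['qa', 'qa']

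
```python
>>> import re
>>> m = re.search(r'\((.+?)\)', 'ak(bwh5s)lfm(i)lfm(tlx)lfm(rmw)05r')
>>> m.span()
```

(2, 9)

The match spans [2:9] → '(bwh5s)'.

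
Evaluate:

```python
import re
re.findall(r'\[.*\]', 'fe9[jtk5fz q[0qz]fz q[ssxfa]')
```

Scanning left to right: at [3:28] → '[jtk5fz q[0qz]fz q[ssxfa]'.
No capturing groups, so `findall` returns the 1 full match string.

['[jtk5fz q[0qz]fz q[ssxfa]']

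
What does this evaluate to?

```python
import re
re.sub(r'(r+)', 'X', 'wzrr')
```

`sub` substitutes 'X' at each match site.

'wzX'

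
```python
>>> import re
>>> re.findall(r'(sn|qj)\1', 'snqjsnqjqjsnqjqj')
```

After group 1 captures some text, `\1` only succeeds where that same text appears again.
One capturing group, so `findall` returns just the captured substring from each match — 2 in all.

['qj', 'qj']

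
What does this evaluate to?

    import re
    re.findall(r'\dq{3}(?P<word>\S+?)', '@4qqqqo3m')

The `?` after the quantifier makes it lazy — it takes as little as possible before letting the rest of the pattern try.
Because there's exactly one group, `findall` drops the full match and keeps group 1 from the one hit.

['q']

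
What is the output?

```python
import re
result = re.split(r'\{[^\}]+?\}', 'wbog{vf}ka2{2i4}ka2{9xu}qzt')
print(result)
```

['wbog', 'ka2', 'ka2', 'qzt']

Matches to split on: at [4:8] → '{vf}'; at [11:16] → '{2i4}'; at [19:24] → '{9xu}'.
Splitting on the pattern gives 4 pieces.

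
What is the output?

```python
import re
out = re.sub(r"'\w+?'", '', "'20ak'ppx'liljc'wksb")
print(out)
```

ppxwksb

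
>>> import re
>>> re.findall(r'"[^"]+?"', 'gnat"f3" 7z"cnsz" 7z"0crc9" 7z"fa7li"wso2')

['"f3"', '"cnsz"', '"0crc9"', '"fa7li"']

Matches: at [4:8] → '"f3"'; at [11:17] → '"cnsz"'; at [20:27] → '"0crc9"'; at [30:37] → '"fa7li"'.
No capturing groups, so `findall` returns the 4 full match strings.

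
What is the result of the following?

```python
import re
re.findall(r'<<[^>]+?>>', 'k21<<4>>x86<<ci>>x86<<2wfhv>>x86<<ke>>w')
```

['<<4>>', '<<ci>>', '<<2wfhv>>', '<<ke>>']

No capturing groups, so `findall` returns the 4 full match strings.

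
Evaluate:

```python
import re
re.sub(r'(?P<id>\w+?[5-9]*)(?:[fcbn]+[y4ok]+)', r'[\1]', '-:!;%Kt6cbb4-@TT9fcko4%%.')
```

This matches one or more of a word character (lazy), then zero or more of a character in [5-9] (captured as 'id'); then one or more of one of [fcbn], then one or more of one of [y4ok] (non-capturing group).
The `?` after the quantifier makes it lazy — it takes as little as possible before letting the rest of the pattern try.
Matches: at [5:12] → 'Kt6cbb4'; at [14:22] → 'TT9fcko4'.
The replacement refers to a captured group, so each match is rewritten using its own captured text.

'-:!;%[Kt6]-@[TT9]%%.'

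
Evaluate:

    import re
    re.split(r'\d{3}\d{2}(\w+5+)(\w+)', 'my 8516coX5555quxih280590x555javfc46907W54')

This matches exactly 3 of a digit, then exactly 2 of a digit; then one or more of a word character, then one or more of the literal '5' (captured); then one or more of a word character (captured).
`re.split` interleaves the captured-group text with the surrounding fragments.

['my 8516coX5555quxih', '0x555javfc46907W5', '4', '']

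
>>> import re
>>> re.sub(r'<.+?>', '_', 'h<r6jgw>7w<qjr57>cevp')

'h_7w_cevp'

Matches: at [1:8] → '<r6jgw>'; at [10:17] → '<qjr57>'.
Each match is replaced by '_'.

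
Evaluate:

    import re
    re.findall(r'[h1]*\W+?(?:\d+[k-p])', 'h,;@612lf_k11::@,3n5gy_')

With no groups in the pattern, `findall` gives back each whole match — 2 here.

['h,;@612l', '11::@,3n']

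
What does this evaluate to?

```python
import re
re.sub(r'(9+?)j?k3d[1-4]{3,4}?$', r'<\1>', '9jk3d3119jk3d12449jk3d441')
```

'9jk3d3119jk3d1244<9>'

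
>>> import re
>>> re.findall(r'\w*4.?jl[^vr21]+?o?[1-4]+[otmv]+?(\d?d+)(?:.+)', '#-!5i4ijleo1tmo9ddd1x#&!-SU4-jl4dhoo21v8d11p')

This matches zero or more of a word character, then a literal '4', then optionally any character; then the literal 'jl', then one or more of any character except [vr21] (lazy), then optionally a literal 'o'; then one or more of a character in [1-4], then one or more of one of [otmv] (lazy); then optionally a digit, then one or more of the literal 'd' (captured); then one or more of any character (non-capturing group).
Scanning left to right: at [3:44] match '5i4ijleo1tmo9ddd1x#&!-SU4-jl4dhoo21v8d11p', group 1 = '9ddd'.
`findall` collects group 1 from the one match (1 total).

['9ddd']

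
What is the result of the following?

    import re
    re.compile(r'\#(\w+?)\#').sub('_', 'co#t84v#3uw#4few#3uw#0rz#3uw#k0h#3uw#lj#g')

Matches: at [2:8] → '#t84v#'; at [11:17] → '#4few#'; at [20:25] → '#0rz#'; at [28:33] → '#k0h#'; at [36:40] → '#lj#'.
Every occurrence is swapped for '_'.

'co_3uw_3uw_3uw_3uw_g'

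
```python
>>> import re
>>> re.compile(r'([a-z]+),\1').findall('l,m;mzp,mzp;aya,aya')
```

['mzp', 'aya']

A backreference is literal: `\1` must see the identical characters the first group matched.
One capturing group, so `findall` returns just the captured substring from each match — 2 in all.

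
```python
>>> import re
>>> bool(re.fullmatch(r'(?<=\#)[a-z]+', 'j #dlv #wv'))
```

The positive lookaround only admits positions where the adjacent text matches; those characters stay outside the span.
`fullmatch` succeeds only if the pattern covers the string from start to end.
Here the pattern can't cover the whole string, so the call returns None, and `bool(None)` is False.

False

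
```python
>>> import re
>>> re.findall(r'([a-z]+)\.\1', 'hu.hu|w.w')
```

['hu', 'w']

A backreference is literal: `\1` must see the identical characters the first group matched.
Walking the string: at [0:5] match 'hu.hu', group 1 = 'hu'; at [6:9] match 'w.w', group 1 = 'w'.
One capturing group, so `findall` returns just the captured substring from each match — 2 in all.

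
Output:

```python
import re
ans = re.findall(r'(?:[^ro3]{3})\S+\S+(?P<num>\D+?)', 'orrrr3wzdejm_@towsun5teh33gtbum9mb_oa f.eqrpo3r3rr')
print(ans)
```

With the lazy modifier that quantifier settles for the fewest repetitions that let the rest of the pattern succeed (the atoms after it are unaffected and can still be greedy).
With a single group, `findall` returns only what that group captured — 2 items.

[' ', 'r']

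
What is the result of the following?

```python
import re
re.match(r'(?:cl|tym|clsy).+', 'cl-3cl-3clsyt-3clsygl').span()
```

`re.match` won't scan ahead — the pattern has to work from the very first character.
The match spans [0:21] → 'cl-3cl-3clsyt-3clsygl'.

(0, 21)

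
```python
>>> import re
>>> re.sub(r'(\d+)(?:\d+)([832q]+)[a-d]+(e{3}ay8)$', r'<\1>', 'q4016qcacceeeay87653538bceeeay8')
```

'q4016qcacceeeay<876535>'

This matches one or more of a digit (captured); then one or more of a digit (non-capturing group); then one or more of one of [832q] (captured); then one or more of a character in [a-d]; then exactly 3 of a literal 'e', then the literal 'ay', then the literal '8' (captured); then anchored at the end.
Matches: at [15:31] → '87653538bceeeay8'.
Each match is replaced using the text its own group 1 captured.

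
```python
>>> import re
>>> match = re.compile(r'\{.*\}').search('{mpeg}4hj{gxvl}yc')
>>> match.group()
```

'{mpeg}4hj{gxvl}'

The match spans [0:15] → '{mpeg}4hj{gxvl}'.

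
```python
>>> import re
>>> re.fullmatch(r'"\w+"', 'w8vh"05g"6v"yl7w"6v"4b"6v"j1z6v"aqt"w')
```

`re.fullmatch` is like wrapping the pattern in `^…$` (in single-line mode).
Here the string isn't matched end-to-end, so the call returns None.

None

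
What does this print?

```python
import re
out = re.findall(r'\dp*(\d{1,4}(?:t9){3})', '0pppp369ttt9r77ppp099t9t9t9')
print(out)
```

['099t9t9t9']

This matches a digit, then zero or more of a literal 'p'; then 1 to 4 of a digit, then the literal 't9' repeated 3 times (captured).
Walking the string: at [14:27] match '7ppp099t9t9t9', group 1 = '099t9t9t9'.
With a single group, `findall` returns only what that group captured — 1 item.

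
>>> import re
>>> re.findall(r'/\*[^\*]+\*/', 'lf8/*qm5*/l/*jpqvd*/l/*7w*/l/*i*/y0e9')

Walking the string: at [3:10] → '/*qm5*/'; at [11:20] → '/*jpqvd*/'; at [21:27] → '/*7w*/'; at [28:33] → '/*i*/'.
With no groups in the pattern, `findall` gives back each whole match — 4 here.

['/*qm5*/', '/*jpqvd*/', '/*7w*/', '/*i*/']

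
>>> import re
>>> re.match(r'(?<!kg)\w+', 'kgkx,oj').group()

'kgkx'

`re.match` only tries the pattern at the start of the string.
The match spans [0:4] → 'kgkx'.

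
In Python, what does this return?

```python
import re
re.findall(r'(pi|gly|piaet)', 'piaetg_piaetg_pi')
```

['pi', 'pi', 'pi']

Alternation isn't longest-match — the leftmost alternative that fits at this position is chosen.
`findall` collects group 1 from each match (3 total).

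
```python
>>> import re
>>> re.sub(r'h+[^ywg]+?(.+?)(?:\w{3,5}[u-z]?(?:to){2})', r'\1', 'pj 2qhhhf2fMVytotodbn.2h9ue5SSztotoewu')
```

'pj 2q2dbn.2uewu'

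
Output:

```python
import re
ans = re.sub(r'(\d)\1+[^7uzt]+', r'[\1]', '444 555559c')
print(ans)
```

A backreference is literal: `\1` must see the identical characters the first group matched.
Matches: at [0:11] → '444 555559c'.
The replacement refers to a captured group, so each match is rewritten using its own captured text.

[4]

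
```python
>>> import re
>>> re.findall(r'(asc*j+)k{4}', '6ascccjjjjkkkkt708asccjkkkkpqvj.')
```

['ascccjjjj', 'asccj']

This matches the literal 'as', then zero or more of a literal 'c', then one or more of the literal 'j' (captured); then exactly 4 of a literal 'k'.
`findall` collects group 1 from each match (2 total).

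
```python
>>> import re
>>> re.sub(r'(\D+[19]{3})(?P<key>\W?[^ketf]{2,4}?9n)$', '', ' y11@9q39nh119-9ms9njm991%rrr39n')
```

Pattern: one or more of a non-digit, then exactly 3 of one of [19] (captured); then optionally a non-word character, then 2 to 4 of any character except [ketf] (lazy), then the literal '9n' (captured as 'key'); then anchored at the end.
Every occurrence is swapped for ''.

' y11@9q39nh119-9ms9'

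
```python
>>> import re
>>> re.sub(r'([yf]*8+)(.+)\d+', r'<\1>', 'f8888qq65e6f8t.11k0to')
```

'<f8888>to'

The replacement refers to a captured group, so each match is rewritten using its own captured text.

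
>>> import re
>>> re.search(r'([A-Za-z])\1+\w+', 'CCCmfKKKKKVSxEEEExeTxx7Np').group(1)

The backreference `\1` re-matches whatever the first group consumed, character for character.
Unlike `match`, `search` isn't anchored — it looks for the pattern anywhere in the string.
The match spans [0:25] → 'CCCmfKKKKKVSxEEEExeTxx7Np'.
Captured: group 1 = 'C'.

'C'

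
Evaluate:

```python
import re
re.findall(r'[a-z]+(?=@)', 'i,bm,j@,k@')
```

['j', 'k']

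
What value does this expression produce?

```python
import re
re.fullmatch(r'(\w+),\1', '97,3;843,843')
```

`fullmatch` succeeds only if the pattern covers the string from start to end.
Here the string isn't matched end-to-end, so the call returns None.

None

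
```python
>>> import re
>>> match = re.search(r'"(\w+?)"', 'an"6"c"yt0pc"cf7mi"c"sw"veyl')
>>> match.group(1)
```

'6'

`re.search` scans for the first position where the pattern succeeds.
The match spans [2:5] → '"6"'.
Captured: group 1 = '6'.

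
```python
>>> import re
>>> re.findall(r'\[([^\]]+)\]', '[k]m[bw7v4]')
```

With a single group, `findall` returns only what that group captured — 2 items.

['k', 'bw7v4']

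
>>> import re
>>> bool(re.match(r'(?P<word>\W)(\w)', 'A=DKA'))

This matches a non-word character (captured as 'word'); then a word character (captured).
`re.match` only tries the pattern at the start of the string.
Here the pattern fails at index 0, so the call returns None, and `bool(None)` is False.

False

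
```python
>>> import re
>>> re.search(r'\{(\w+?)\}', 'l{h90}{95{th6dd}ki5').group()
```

The match spans [1:6] → '{h90}'.

'{h90}'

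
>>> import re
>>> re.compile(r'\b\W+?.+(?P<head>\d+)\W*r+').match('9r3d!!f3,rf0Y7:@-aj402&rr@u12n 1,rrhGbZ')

None

The pattern matches a word boundary (`\b`, zero-width); then one or more of a non-word character (lazy), then one or more of any character; then one or more of a digit (captured as 'head'); then zero or more of a non-word character, then one or more of a literal 'r'.
`match` is anchored at position 0; if the pattern doesn't fit there, it returns None.
Here the pattern fails at index 0, so the call returns None.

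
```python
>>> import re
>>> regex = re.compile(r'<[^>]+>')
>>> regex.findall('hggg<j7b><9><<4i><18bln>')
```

['<j7b>', '<9>', '<<4i>', '<18bln>']

No capturing groups, so `findall` returns the 4 full match strings.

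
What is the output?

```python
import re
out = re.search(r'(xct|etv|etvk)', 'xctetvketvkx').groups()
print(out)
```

('xct',)

`re.search` tries every starting position until one works.
The match spans [0:3] → 'xct'.
Captured: group 1 = 'xct'.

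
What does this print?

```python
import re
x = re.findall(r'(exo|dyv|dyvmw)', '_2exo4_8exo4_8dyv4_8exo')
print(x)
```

Scanning left to right: at [2:5] match 'exo', group 1 = 'exo'; at [8:11] match 'exo', group 1 = 'exo'; at [14:17] match 'dyv', group 1 = 'dyv'; at [20:23] match 'exo', group 1 = 'exo'.
One capturing group, so `findall` returns just the captured substring from each match — 4 in all.

['exo', 'exo', 'dyv', 'exo']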